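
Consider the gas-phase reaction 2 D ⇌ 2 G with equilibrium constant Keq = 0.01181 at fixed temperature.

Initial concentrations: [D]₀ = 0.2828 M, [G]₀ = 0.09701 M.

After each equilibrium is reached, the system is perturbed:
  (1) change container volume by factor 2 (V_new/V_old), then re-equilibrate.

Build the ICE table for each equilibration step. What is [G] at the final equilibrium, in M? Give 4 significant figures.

[G]_eq = 0.01861 M

Q₀ = 0.1177 vs Keq = 0.01181 ⇒ Q>K, reverse
Step 1:
                  D         G
  init       0.2828   0.09701
  Δ         0.05978  -0.05978
  eq         0.3426   0.03723
  solve Keq expr → x = -0.02989; check Q = 0.01181
Then change container volume by factor 2 (V_new/V_old).
Step 2:
                  D         G
  init       0.1713   0.01861
  Δ               0         0
  eq         0.1713   0.01861
  solve Keq expr → x = 0; check Q = 0.01181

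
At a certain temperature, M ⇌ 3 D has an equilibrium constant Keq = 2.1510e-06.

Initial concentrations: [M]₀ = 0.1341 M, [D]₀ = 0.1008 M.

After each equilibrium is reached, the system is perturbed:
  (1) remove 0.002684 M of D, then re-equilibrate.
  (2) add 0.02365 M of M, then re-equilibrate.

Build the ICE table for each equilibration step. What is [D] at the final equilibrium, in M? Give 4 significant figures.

Q₀ = 0.007638 vs Keq = 2.1510e-06 ⇒ Q>K, reverse
Step 1:
                   M          D
  I           0.1341     0.1008
  C          0.03124   -0.09372
  E           0.1653   0.007085
  solve Keq expr → x = -0.03124; check Q = 2.1510e-06
Then remove 0.002684 M of D.
Step 2:
                   M          D
  I           0.1653   0.004401
  C       -8.9042e-04   0.002671
  E           0.1644   0.007072
  solve Keq expr → x = 8.9042e-04; check Q = 2.1510e-06
Then add 0.02365 M of M.
Step 3:
                   M          D
  I           0.1881   0.007072
  C       -1.0752e-04 3.2255e-04
  E            0.188   0.007395
  solve Keq expr → x = 1.0752e-04; check Q = 2.1510e-06

[D]_eq = 0.007395 M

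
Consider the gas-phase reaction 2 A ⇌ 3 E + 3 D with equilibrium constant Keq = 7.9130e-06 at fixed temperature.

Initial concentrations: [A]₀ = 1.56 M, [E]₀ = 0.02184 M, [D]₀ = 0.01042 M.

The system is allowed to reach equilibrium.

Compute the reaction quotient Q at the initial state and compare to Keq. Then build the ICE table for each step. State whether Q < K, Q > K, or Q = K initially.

Q₀ = 4.8430e-12 vs Keq = 7.9130e-06 ⇒ Q<K, forward
Step 1:
                    A           E           D
  I              1.56     0.02184     0.01042
  C          -0.09617      0.1443      0.1443
  E             1.464      0.1661      0.1547
  solve Keq expr → x = 0.04808; check Q = 7.9130e-06

Q₀ = 4.8430e-12; Q < K (proceeds forward)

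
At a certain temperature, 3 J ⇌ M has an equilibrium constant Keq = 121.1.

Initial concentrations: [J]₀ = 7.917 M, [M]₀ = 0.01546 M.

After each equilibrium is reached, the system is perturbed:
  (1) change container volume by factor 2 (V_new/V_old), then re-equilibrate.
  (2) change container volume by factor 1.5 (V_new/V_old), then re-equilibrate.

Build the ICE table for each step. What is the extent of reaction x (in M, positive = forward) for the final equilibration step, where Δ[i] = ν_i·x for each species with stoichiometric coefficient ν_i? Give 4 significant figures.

Q₀ = 3.1155e-05 vs Keq = 121.1 ⇒ Q<K, forward
Step 1:
                    J           M
  I             7.917     0.01546
  C             -7.64       2.547
  E            0.2766       2.562
  solve Keq expr → x = 2.547; check Q = 121.1
Then change container volume by factor 2 (V_new/V_old).
Step 2:
                    J           M
  I            0.1383       1.281
  C            0.0797    -0.02657
  E             0.218       1.255
  solve Keq expr → x = -0.02657; check Q = 121.1
Then change container volume by factor 1.5 (V_new/V_old).
Step 3:
                    J           M
  I            0.1453      0.8364
  C           0.04399    -0.01466
  E            0.1893      0.8217
  solve Keq expr → x = -0.01466; check Q = 121.1

x = -0.01466 M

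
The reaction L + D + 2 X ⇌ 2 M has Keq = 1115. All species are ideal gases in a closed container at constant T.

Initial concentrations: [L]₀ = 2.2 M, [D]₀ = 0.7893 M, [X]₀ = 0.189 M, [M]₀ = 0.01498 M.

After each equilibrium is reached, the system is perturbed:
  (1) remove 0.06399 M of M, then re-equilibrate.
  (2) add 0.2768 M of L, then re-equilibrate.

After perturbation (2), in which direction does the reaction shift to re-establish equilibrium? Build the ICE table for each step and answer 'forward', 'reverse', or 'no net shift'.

Q₀ = 0.003618 vs Keq = 1115 ⇒ Q<K, forward
Step 1:
                   L          D          X          M
  I              2.2     0.7893      0.189    0.01498
  C         -0.09204   -0.09204    -0.1841     0.1841
  E            2.108     0.6973   0.004917     0.1991
  solve Keq expr → x = 0.09204; check Q = 1115
Then remove 0.06399 M of M.
Step 2:
                   L          D          X          M
  I            2.108     0.6973   0.004917     0.1351
  C       -7.7008e-04 -7.7008e-04   -0.00154    0.00154
  E            2.107     0.6965   0.003377     0.1366
  solve Keq expr → x = 7.7008e-04; check Q = 1115
Then add 0.2768 M of L.
Step 3:
                   L          D          X          M
  I            2.384     0.6965   0.003377     0.1366
  C       -9.8614e-05 -9.8614e-05 -1.9723e-04 1.9723e-04
  E            2.384     0.6964    0.00318     0.1368
  solve Keq expr → x = 9.8614e-05; check Q = 1115

Direction: forward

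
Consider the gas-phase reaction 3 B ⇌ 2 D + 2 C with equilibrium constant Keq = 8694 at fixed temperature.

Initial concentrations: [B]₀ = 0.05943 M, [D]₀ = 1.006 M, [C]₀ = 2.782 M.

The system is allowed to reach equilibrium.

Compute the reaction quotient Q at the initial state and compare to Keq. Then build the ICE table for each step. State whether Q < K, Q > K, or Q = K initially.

Q₀ = 3.7316e+04 vs Keq = 8694 ⇒ Q>K, reverse
Step 1:
                  B         D         C
  init      0.05943     1.006     2.782
  Δ         0.03511  -0.02341  -0.02341
  eq        0.09454    0.9826     2.759
  solve Keq expr → x = -0.0117; check Q = 8694

Q₀ = 3.7316e+04; Q > K (proceeds reverse)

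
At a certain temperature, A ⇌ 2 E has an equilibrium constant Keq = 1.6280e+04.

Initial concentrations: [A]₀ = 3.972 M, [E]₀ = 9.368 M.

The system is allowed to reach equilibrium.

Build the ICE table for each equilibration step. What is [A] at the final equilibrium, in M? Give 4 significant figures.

Q₀ = 22.09 vs Keq = 1.6280e+04 ⇒ Q<K, forward
Step 1:
                   A          E
  init         3.972      9.368
  Δ           -3.954      7.907
  eq         0.01833      17.28
  solve Keq expr → x = 3.954; check Q = 1.6280e+04

[A]_eq = 0.01833 M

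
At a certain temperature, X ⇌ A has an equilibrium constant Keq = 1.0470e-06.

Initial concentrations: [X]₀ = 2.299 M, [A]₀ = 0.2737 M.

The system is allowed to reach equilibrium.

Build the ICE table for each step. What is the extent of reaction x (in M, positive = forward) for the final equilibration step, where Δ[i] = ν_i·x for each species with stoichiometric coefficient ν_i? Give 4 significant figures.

x = -0.2737 M

Q₀ = 0.1191 vs Keq = 1.0470e-06 ⇒ Q>K, reverse
Step 1:
                    X           A
  init          2.299      0.2737
  Δ            0.2737     -0.2737
  eq            2.573  2.6936e-06
  solve Keq expr → x = -0.2737; check Q = 1.0470e-06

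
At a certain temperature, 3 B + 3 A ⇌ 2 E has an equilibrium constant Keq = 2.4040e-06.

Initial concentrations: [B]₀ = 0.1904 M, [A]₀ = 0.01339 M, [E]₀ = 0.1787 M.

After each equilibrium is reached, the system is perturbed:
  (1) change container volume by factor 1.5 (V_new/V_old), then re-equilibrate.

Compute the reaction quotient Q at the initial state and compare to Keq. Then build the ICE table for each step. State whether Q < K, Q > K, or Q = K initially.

Q₀ = 1.9271e+06; Q > K (proceeds reverse)

Q₀ = 1.9271e+06 vs Keq = 2.4040e-06 ⇒ Q>K, reverse
Step 1:
                   B          A          E
  init        0.1904    0.01339     0.1787
  Δ           0.2679     0.2679    -0.1786
  eq          0.4583     0.2813 7.1793e-05
  solve Keq expr → x = -0.08931; check Q = 2.4040e-06
Then change container volume by factor 1.5 (V_new/V_old).
Step 2:
                   B          A          E
  init        0.3056     0.1876 4.7862e-05
  Δ       3.9869e-05 3.9869e-05 -2.6579e-05
  eq          0.3056     0.1876 2.1283e-05
  solve Keq expr → x = -1.3290e-05; check Q = 2.4040e-06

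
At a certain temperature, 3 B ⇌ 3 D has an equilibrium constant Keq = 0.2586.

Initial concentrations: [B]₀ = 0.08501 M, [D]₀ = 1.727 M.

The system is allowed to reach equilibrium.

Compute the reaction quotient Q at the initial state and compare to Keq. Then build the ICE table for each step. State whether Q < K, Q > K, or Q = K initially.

Q₀ = 8384; Q > K (proceeds reverse)

Q₀ = 8384 vs Keq = 0.2586 ⇒ Q>K, reverse
Step 1:
                    B           D
  init        0.08501       1.727
  Δ             1.022      -1.022
  eq            1.107      0.7052
  solve Keq expr → x = -0.3406; check Q = 0.2586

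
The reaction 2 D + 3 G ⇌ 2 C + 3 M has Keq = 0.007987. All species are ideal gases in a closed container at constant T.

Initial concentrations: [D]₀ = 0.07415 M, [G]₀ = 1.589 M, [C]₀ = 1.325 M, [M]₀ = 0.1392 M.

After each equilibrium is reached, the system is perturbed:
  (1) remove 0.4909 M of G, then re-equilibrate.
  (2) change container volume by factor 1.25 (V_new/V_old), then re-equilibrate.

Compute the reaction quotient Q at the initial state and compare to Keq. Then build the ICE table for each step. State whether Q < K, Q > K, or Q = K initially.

Q₀ = 0.2147; Q > K (proceeds reverse)

Q₀ = 0.2147 vs Keq = 0.007987 ⇒ Q>K, reverse
Step 1:
                    D           G           C           M
  Initial     0.07415       1.589       1.325      0.1392
  Change      0.04687      0.0703    -0.04687     -0.0703
  Equil         0.121       1.659       1.278      0.0689
  solve Keq expr → x = -0.02343; check Q = 0.007987
Then remove 0.4909 M of G.
Step 2:
                    D           G           C           M
  Initial       0.121       1.168       1.278      0.0689
  Change      0.01098     0.01647    -0.01098    -0.01647
  Equil         0.132       1.185       1.267     0.05243
  solve Keq expr → x = -0.005489; check Q = 0.007987
Then change container volume by factor 1.25 (V_new/V_old).
Step 3:
                    D           G           C           M
  Initial      0.1056      0.9479       1.014     0.04195
  Change            0           0           0           0
  Equil        0.1056      0.9479       1.014     0.04195
  solve Keq expr → x = 0; check Q = 0.007987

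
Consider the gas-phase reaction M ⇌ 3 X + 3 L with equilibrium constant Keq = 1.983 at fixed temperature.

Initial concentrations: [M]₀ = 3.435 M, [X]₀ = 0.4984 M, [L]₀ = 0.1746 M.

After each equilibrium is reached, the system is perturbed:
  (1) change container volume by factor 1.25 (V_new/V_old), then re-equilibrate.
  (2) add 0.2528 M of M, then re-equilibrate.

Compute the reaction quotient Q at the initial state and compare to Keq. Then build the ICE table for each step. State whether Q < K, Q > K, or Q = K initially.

Q₀ = 1.9184e-04 vs Keq = 1.983 ⇒ Q<K, forward
Step 1:
                    M           X           L
  Initial       3.435      0.4984      0.1746
  Change       -0.342       1.026       1.026
  Equil         3.093       1.525       1.201
  solve Keq expr → x = 0.342; check Q = 1.983
Then change container volume by factor 1.25 (V_new/V_old).
Step 2:
                    M           X           L
  Initial       2.474        1.22      0.9606
  Change      -0.0712      0.2136      0.2136
  Equil         2.403       1.433       1.174
  solve Keq expr → x = 0.0712; check Q = 1.983
Then add 0.2528 M of M.
Step 3:
                    M           X           L
  Initial       2.656       1.433       1.174
  Change     -0.00704     0.02112     0.02112
  Equil         2.649       1.454       1.195
  solve Keq expr → x = 0.00704; check Q = 1.983

Q₀ = 1.9184e-04; Q < K (proceeds forward)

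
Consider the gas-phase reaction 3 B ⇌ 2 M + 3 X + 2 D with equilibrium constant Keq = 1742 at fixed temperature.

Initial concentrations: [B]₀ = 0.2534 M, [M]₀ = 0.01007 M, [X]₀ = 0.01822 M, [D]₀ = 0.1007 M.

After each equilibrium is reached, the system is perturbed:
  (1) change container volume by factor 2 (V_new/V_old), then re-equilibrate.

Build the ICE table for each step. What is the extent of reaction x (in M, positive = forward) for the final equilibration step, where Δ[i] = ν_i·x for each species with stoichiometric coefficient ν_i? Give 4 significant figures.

x = 2.9131e-04 M

Q₀ = 3.8225e-10 vs Keq = 1742 ⇒ Q<K, forward
Step 1:
                    B           M           X           D
  init         0.2534     0.01007     0.01822      0.1007
  Δ           -0.2505       0.167      0.2505       0.167
  eq         0.002925      0.1771      0.2687      0.2677
  solve Keq expr → x = 0.08349; check Q = 1742
Then change container volume by factor 2 (V_new/V_old).
Step 2:
                    B           M           X           D
  init       0.001462     0.08853      0.1343      0.1338
  Δ       -8.7394e-04  5.8263e-04  8.7394e-04  5.8263e-04
  eq       5.8834e-04     0.08911      0.1352      0.1344
  solve Keq expr → x = 2.9131e-04; check Q = 1742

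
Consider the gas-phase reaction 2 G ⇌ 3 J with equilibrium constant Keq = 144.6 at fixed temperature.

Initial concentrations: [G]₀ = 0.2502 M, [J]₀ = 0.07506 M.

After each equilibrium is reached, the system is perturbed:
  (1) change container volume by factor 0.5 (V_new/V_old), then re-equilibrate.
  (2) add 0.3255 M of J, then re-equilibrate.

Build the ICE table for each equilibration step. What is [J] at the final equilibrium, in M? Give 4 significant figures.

[J]_eq = 1.085 M

Q₀ = 0.006755 vs Keq = 144.6 ⇒ Q<K, forward
Step 1:
                  G         J
  I          0.2502   0.07506
  C         -0.2278    0.3417
  E         0.02238    0.4168
  solve Keq expr → x = 0.1139; check Q = 144.6
Then change container volume by factor 0.5 (V_new/V_old).
Step 2:
                  G         J
  I         0.04475    0.8336
  C         0.01585  -0.02377
  E          0.0606    0.8098
  solve Keq expr → x = -0.007925; check Q = 144.6
Then add 0.3255 M of J.
Step 3:
                  G         J
  I          0.0606     1.135
  C         0.03341  -0.05011
  E         0.09401     1.085
  solve Keq expr → x = -0.0167; check Q = 144.6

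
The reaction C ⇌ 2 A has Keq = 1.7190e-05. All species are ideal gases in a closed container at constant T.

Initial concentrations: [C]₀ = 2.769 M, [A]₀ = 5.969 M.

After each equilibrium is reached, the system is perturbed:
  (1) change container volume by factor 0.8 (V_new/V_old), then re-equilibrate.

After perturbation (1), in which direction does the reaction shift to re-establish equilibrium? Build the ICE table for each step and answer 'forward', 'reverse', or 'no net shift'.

Direction: reverse

Q₀ = 12.87 vs Keq = 1.7190e-05 ⇒ Q>K, reverse
Step 1:
                  C         A
  I           2.769     5.969
  C            2.98    -5.959
  E           5.749  0.009941
  solve Keq expr → x = -2.98; check Q = 1.7190e-05
Then change container volume by factor 0.8 (V_new/V_old).
Step 2:
                  C         A
  I           7.186   0.01243
  C       6.5566e-04 -0.001311
  E           7.186   0.01111
  solve Keq expr → x = -6.5566e-04; check Q = 1.7190e-05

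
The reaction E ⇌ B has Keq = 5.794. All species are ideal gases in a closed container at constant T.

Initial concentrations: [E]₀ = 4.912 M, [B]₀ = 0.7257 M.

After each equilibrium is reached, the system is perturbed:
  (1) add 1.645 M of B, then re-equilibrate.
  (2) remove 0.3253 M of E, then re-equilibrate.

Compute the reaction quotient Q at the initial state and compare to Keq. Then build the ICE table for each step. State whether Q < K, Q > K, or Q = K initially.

Q₀ = 0.1477 vs Keq = 5.794 ⇒ Q<K, forward
Step 1:
                    E           B
  init          4.912      0.7257
  Δ            -4.082       4.082
  eq           0.8298       4.808
  solve Keq expr → x = 4.082; check Q = 5.794
Then add 1.645 M of B.
Step 2:
                    E           B
  init         0.8298       6.453
  Δ            0.2421     -0.2421
  eq            1.072       6.211
  solve Keq expr → x = -0.2421; check Q = 5.794
Then remove 0.3253 M of E.
Step 3:
                    E           B
  init         0.7466       6.211
  Δ            0.2774     -0.2774
  eq            1.024       5.933
  solve Keq expr → x = -0.2774; check Q = 5.794

Q₀ = 0.1477; Q < K (proceeds forward)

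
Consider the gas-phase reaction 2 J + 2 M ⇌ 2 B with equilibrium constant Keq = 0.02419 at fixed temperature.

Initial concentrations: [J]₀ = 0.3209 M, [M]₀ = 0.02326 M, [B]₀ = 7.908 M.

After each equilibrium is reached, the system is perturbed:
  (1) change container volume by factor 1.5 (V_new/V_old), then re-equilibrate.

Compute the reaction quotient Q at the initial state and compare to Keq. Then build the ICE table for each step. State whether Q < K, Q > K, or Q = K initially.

Q₀ = 1.1225e+06; Q > K (proceeds reverse)

Q₀ = 1.1225e+06 vs Keq = 0.02419 ⇒ Q>K, reverse
Step 1:
                   J          M          B
  Initial     0.3209    0.02326      7.908
  Change       4.507      4.507     -4.507
  Equil        4.828       4.53      3.401
  solve Keq expr → x = -2.253; check Q = 0.02419
Then change container volume by factor 1.5 (V_new/V_old).
Step 2:
                   J          M          B
  Initial      3.218       3.02      2.268
  Change      0.3727     0.3727    -0.3727
  Equil        3.591      3.393      1.895
  solve Keq expr → x = -0.1863; check Q = 0.02419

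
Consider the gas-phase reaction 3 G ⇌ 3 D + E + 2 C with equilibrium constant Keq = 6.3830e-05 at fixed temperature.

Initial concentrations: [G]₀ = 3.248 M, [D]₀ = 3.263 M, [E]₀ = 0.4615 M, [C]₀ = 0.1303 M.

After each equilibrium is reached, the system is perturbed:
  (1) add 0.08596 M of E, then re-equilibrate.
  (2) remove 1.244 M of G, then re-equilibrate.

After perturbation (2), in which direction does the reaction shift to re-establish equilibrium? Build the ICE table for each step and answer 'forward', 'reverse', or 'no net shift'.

Direction: reverse

Q₀ = 0.007944 vs Keq = 6.3830e-05 ⇒ Q>K, reverse
Step 1:
                   G          D          E          C
  init         3.248      3.263     0.4615     0.1303
  Δ           0.1735    -0.1735   -0.05782    -0.1156
  eq           3.421       3.09     0.4037    0.01465
  solve Keq expr → x = -0.05782; check Q = 6.3830e-05
Then add 0.08596 M of E.
Step 2:
                   G          D          E          C
  init         3.421       3.09     0.4896    0.01465
  Δ         0.001973  -0.001973 -6.5759e-04  -0.001315
  eq           3.423      3.088      0.489    0.01334
  solve Keq expr → x = -6.5759e-04; check Q = 6.3830e-05
Then remove 1.244 M of G.
Step 3:
                   G          D          E          C
  init         2.179      3.088      0.489    0.01334
  Δ         0.009695  -0.009695  -0.003232  -0.006463
  eq           2.189      3.078     0.4857   0.006876
  solve Keq expr → x = -0.003232; check Q = 6.3830e-05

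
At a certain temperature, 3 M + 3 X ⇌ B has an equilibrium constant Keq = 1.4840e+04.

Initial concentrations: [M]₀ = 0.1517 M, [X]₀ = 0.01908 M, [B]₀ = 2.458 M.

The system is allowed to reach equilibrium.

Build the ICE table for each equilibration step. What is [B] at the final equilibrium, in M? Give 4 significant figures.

[B]_eq = 2.406 M

Q₀ = 1.0137e+08 vs Keq = 1.4840e+04 ⇒ Q>K, reverse
Step 1:
                    M           X           B
  Initial      0.1517     0.01908       2.458
  Change       0.1573      0.1573    -0.05245
  Equil         0.309      0.1764       2.406
  solve Keq expr → x = -0.05245; check Q = 1.4840e+04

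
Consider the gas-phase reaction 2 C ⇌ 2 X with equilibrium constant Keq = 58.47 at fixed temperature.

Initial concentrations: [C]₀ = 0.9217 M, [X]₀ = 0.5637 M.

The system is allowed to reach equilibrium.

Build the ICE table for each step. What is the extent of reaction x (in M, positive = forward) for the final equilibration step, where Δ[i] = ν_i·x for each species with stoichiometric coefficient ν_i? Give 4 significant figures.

x = 0.375 M

Q₀ = 0.374 vs Keq = 58.47 ⇒ Q<K, forward
Step 1:
                  C         X
  Initial    0.9217    0.5637
  Change    -0.7499    0.7499
  Equil      0.1718     1.314
  solve Keq expr → x = 0.375; check Q = 58.47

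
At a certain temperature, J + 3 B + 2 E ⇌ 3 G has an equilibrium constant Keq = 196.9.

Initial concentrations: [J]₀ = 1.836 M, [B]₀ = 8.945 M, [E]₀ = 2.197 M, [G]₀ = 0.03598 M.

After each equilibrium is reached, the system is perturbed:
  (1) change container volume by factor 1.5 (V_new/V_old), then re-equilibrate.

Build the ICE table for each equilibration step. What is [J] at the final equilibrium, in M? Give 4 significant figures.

[J]_eq = 0.5127 M

Q₀ = 7.3436e-09 vs Keq = 196.9 ⇒ Q<K, forward
Step 1:
                    J           B           E           G
  init          1.836       8.945       2.197     0.03598
  Δ            -1.081      -3.242      -2.161       3.242
  eq           0.7554       5.703     0.03573       3.278
  solve Keq expr → x = 1.081; check Q = 196.9
Then change container volume by factor 1.5 (V_new/V_old).
Step 2:
                    J           B           E           G
  init         0.5036       3.802     0.02382       2.185
  Δ          0.009139     0.02742     0.01828    -0.02742
  eq           0.5127       3.829      0.0421       2.158
  solve Keq expr → x = -0.009139; check Q = 196.9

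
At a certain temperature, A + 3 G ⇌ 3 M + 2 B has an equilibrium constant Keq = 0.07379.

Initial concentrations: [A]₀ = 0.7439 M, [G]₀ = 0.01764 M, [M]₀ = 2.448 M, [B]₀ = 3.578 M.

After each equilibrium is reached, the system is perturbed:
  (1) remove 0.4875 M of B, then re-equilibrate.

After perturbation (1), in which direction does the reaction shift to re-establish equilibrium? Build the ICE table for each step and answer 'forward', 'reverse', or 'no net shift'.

Direction: forward

Q₀ = 4.5994e+07 vs Keq = 0.07379 ⇒ Q>K, reverse
Step 1:
                    A           G           M           B
  I            0.7439     0.01764       2.448       3.578
  C            0.6419       1.926      -1.926      -1.284
  E             1.386       1.943      0.5224       2.294
  solve Keq expr → x = -0.6419; check Q = 0.07379
Then remove 0.4875 M of B.
Step 2:
                    A           G           M           B
  I             1.386       1.943      0.5224       1.807
  C          -0.01996    -0.05989     0.05989     0.03993
  E             1.366       1.883      0.5823       1.847
  solve Keq expr → x = 0.01996; check Q = 0.07379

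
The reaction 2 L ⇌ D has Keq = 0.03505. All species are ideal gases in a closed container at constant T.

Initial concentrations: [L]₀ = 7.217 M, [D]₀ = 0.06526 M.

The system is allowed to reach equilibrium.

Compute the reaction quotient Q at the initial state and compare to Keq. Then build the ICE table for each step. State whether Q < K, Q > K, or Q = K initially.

Q₀ = 0.001253 vs Keq = 0.03505 ⇒ Q<K, forward
Step 1:
                   L          D
  Initial      7.217    0.06526
  Change      -1.872      0.936
  Equil        5.345      1.001
  solve Keq expr → x = 0.936; check Q = 0.03505

Q₀ = 0.001253; Q < K (proceeds forward)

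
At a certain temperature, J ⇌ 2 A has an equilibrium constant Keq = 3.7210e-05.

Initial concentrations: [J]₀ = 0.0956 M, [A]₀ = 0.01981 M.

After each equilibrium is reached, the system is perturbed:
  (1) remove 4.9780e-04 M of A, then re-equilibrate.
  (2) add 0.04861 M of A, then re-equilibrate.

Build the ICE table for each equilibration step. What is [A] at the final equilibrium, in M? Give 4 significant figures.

[A]_eq = 0.002186 M

Q₀ = 0.004105 vs Keq = 3.7210e-05 ⇒ Q>K, reverse
Step 1:
                  J         A
  init       0.0956   0.01981
  Δ        0.008919  -0.01784
  eq         0.1045  0.001972
  solve Keq expr → x = -0.008919; check Q = 3.7210e-05
Then remove 4.9780e-04 M of A.
Step 2:
                  J         A
  init       0.1045  0.001474
  Δ       -2.4773e-04 4.9546e-04
  eq         0.1043   0.00197
  solve Keq expr → x = 2.4773e-04; check Q = 3.7210e-05
Then add 0.04861 M of A.
Step 3:
                  J         A
  init       0.1043   0.05058
  Δ          0.0242  -0.04839
  eq         0.1285  0.002186
  solve Keq expr → x = -0.0242; check Q = 3.7210e-05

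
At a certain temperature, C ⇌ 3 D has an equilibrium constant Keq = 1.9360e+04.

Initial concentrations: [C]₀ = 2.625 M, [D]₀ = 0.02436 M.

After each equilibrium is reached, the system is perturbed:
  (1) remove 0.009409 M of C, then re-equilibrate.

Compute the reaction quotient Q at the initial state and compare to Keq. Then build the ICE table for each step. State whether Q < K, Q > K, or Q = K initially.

Q₀ = 5.5068e-06; Q < K (proceeds forward)

Q₀ = 5.5068e-06 vs Keq = 1.9360e+04 ⇒ Q<K, forward
Step 1:
                  C         D
  Initial     2.625   0.02436
  Change       -2.6     7.801
  Equil     0.02475     7.825
  solve Keq expr → x = 2.6; check Q = 1.9360e+04
Then remove 0.009409 M of C.
Step 2:
                  C         D
  Initial   0.01534     7.825
  Change   0.009149  -0.02745
  Equil     0.02449     7.798
  solve Keq expr → x = -0.009149; check Q = 1.9360e+04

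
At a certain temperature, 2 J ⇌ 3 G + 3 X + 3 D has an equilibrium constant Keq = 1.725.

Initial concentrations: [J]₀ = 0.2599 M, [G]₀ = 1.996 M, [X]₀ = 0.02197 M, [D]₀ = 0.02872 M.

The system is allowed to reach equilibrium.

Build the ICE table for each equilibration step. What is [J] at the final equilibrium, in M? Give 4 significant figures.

[J]_eq = 0.07378 M

Q₀ = 2.9574e-08 vs Keq = 1.725 ⇒ Q<K, forward
Step 1:
                    J           G           X           D
  I            0.2599       1.996     0.02197     0.02872
  C           -0.1861      0.2792      0.2792      0.2792
  E           0.07378       2.275      0.3012      0.3079
  solve Keq expr → x = 0.09306; check Q = 1.725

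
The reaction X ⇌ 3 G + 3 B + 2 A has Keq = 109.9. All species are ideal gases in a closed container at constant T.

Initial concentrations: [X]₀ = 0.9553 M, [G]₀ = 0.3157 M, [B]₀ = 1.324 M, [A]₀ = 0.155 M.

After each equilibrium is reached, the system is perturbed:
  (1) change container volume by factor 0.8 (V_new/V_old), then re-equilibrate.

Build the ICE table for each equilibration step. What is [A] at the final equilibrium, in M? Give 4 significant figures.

Q₀ = 0.001837 vs Keq = 109.9 ⇒ Q<K, forward
Step 1:
                   X          G          B          A
  Initial     0.9553     0.3157      1.324      0.155
  Change     -0.4116      1.235      1.235     0.8232
  Equil       0.5437       1.55      2.559     0.9782
  solve Keq expr → x = 0.4116; check Q = 109.9
Then change container volume by factor 0.8 (V_new/V_old).
Step 2:
                   X          G          B          A
  Initial     0.6796      1.938      3.198      1.223
  Change      0.1191    -0.3574    -0.3574    -0.2383
  Equil       0.7988      1.581      2.841     0.9845
  solve Keq expr → x = -0.1191; check Q = 109.9

[A]_eq = 0.9845 M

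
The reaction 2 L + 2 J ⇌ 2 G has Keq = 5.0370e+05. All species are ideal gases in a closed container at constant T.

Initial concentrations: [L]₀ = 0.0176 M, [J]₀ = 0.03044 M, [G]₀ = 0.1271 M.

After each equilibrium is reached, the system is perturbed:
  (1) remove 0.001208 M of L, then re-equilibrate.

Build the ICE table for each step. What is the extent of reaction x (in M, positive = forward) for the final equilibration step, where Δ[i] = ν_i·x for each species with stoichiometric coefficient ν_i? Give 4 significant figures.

Q₀ = 5.6283e+04 vs Keq = 5.0370e+05 ⇒ Q<K, forward
Step 1:
                    L           J           G
  I            0.0176     0.03044      0.1271
  C         -0.008767   -0.008767    0.008767
  E          0.008833     0.02167      0.1359
  solve Keq expr → x = 0.004383; check Q = 5.0370e+05
Then remove 0.001208 M of L.
Step 2:
                    L           J           G
  I          0.007625     0.02167      0.1359
  C        8.3016e-04  8.3016e-04 -8.3016e-04
  E          0.008455      0.0225       0.135
  solve Keq expr → x = -4.1508e-04; check Q = 5.0370e+05

x = -4.1508e-04 M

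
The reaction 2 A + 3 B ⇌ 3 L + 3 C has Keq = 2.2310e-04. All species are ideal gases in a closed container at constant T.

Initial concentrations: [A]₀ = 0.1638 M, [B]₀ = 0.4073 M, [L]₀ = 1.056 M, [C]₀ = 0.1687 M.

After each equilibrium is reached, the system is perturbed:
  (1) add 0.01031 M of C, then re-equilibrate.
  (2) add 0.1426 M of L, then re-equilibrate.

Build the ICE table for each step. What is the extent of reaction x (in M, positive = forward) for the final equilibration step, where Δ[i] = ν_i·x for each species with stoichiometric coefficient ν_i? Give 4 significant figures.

Q₀ = 3.119 vs Keq = 2.2310e-04 ⇒ Q>K, reverse
Step 1:
                  A         B         L         C
  Initial    0.1638    0.4073     1.056    0.1687
  Change     0.1021    0.1531   -0.1531   -0.1531
  Equil      0.2659    0.5604    0.9029   0.01557
  solve Keq expr → x = -0.05104; check Q = 2.2310e-04
Then add 0.01031 M of C.
Step 2:
                  A         B         L         C
  Initial    0.2659    0.5604    0.9029   0.02588
  Change   0.006411  0.009616 -0.009616 -0.009616
  Equil      0.2723      0.57    0.8933   0.01626
  solve Keq expr → x = -0.003205; check Q = 2.2310e-04
Then add 0.1426 M of L.
Step 3:
                  A         B         L         C
  Initial    0.2723      0.57     1.036   0.01626
  Change   0.001406  0.002109 -0.002109 -0.002109
  Equil      0.2737    0.5722     1.034   0.01415
  solve Keq expr → x = -7.0313e-04; check Q = 2.2310e-04

x = -7.0313e-04 M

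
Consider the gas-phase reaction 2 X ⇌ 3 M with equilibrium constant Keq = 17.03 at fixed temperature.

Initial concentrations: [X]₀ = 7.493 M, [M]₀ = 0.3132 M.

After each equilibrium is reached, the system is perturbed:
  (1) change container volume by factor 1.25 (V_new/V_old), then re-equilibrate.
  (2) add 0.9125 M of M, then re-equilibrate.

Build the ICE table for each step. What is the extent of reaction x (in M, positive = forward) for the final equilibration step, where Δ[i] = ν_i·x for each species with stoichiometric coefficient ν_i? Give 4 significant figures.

Q₀ = 5.4721e-04 vs Keq = 17.03 ⇒ Q<K, forward
Step 1:
                   X          M
  init         7.493     0.3132
  Δ           -3.851      5.777
  eq           3.642       6.09
  solve Keq expr → x = 1.926; check Q = 17.03
Then change container volume by factor 1.25 (V_new/V_old).
Step 2:
                   X          M
  init         2.913      4.872
  Δ          -0.1388     0.2082
  eq           2.775       5.08
  solve Keq expr → x = 0.06939; check Q = 17.03
Then add 0.9125 M of M.
Step 3:
                   X          M
  init         2.775      5.993
  Δ           0.3383    -0.5075
  eq           3.113      5.485
  solve Keq expr → x = -0.1692; check Q = 17.03

x = -0.1692 M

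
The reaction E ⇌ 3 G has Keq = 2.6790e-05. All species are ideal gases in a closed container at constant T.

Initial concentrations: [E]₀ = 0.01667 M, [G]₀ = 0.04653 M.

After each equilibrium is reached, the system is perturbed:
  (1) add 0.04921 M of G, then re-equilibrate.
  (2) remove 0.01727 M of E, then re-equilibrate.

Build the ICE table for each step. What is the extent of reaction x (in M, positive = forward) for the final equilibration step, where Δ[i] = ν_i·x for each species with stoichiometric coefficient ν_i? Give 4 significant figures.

x = -5.0999e-04 M

Q₀ = 0.006043 vs Keq = 2.6790e-05 ⇒ Q>K, reverse
Step 1:
                  E         G
  I         0.01667   0.04653
  C         0.01244  -0.03733
  E         0.02911  0.009205
  solve Keq expr → x = -0.01244; check Q = 2.6790e-05
Then add 0.04921 M of G.
Step 2:
                  E         G
  I         0.02911   0.05841
  C         0.01592  -0.04777
  E         0.04503   0.01065
  solve Keq expr → x = -0.01592; check Q = 2.6790e-05
Then remove 0.01727 M of E.
Step 3:
                  E         G
  I         0.02776   0.01065
  C       5.0999e-04  -0.00153
  E         0.02827  0.009116
  solve Keq expr → x = -5.0999e-04; check Q = 2.6790e-05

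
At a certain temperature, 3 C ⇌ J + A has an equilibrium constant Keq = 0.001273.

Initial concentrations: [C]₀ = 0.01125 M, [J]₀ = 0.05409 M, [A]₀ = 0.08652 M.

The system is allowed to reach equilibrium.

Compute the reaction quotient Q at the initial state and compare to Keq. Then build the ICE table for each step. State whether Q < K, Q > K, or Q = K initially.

Q₀ = 3287 vs Keq = 0.001273 ⇒ Q>K, reverse
Step 1:
                    C           J           A
  I           0.01125     0.05409     0.08652
  C            0.1617    -0.05389    -0.05389
  E            0.1729  2.0169e-04     0.03263
  solve Keq expr → x = -0.05389; check Q = 0.001273

Q₀ = 3287; Q > K (proceeds reverse)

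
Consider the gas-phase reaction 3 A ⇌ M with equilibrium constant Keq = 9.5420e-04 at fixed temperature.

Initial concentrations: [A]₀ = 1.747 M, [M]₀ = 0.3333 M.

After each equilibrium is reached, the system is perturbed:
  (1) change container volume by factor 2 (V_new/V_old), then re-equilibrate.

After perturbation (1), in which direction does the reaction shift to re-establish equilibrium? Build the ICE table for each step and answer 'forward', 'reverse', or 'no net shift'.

Q₀ = 0.06251 vs Keq = 9.5420e-04 ⇒ Q>K, reverse
Step 1:
                   A          M
  I            1.747     0.3333
  C           0.9441    -0.3147
  E            2.691     0.0186
  solve Keq expr → x = -0.3147; check Q = 9.5420e-04
Then change container volume by factor 2 (V_new/V_old).
Step 2:
                   A          M
  I            1.346   0.009298
  C           0.0206  -0.006865
  E            1.366   0.002433
  solve Keq expr → x = -0.006865; check Q = 9.5420e-04

Direction: reverse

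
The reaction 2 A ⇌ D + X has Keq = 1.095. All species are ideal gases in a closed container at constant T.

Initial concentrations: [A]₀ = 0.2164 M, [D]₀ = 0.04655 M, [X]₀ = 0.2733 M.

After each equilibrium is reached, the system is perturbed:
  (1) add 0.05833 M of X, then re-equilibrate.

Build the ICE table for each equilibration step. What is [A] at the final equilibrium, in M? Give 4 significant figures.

Q₀ = 0.2717 vs Keq = 1.095 ⇒ Q<K, forward
Step 1:
                   A          D          X
  Initial     0.2164    0.04655     0.2733
  Change    -0.06677    0.03339    0.03339
  Equil       0.1496    0.07994     0.3067
  solve Keq expr → x = 0.03339; check Q = 1.095
Then add 0.05833 M of X.
Step 2:
                   A          D          X
  Initial     0.1496    0.07994      0.365
  Change    0.008368  -0.004184  -0.004184
  Equil        0.158    0.07575     0.3608
  solve Keq expr → x = -0.004184; check Q = 1.095

[A]_eq = 0.158 M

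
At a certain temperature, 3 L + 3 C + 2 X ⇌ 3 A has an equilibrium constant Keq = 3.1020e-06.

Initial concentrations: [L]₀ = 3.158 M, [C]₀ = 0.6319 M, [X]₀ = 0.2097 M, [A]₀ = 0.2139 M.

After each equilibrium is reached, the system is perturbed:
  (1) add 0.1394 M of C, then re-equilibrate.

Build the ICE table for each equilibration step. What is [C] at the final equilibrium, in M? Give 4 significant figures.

[C]_eq = 0.9624 M

Q₀ = 0.02801 vs Keq = 3.1020e-06 ⇒ Q>K, reverse
Step 1:
                  L         C         X         A
  init        3.158    0.6319    0.2097    0.2139
  Δ          0.1943    0.1943    0.1295   -0.1943
  eq          3.352    0.8262    0.3392   0.01965
  solve Keq expr → x = -0.06475; check Q = 3.1020e-06
Then add 0.1394 M of C.
Step 2:
                  L         C         X         A
  init        3.352    0.9656    0.3392   0.01965
  Δ       -0.003125 -0.003125 -0.002084  0.003125
  eq          3.349    0.9624    0.3371   0.02277
  solve Keq expr → x = 0.001042; check Q = 3.1020e-06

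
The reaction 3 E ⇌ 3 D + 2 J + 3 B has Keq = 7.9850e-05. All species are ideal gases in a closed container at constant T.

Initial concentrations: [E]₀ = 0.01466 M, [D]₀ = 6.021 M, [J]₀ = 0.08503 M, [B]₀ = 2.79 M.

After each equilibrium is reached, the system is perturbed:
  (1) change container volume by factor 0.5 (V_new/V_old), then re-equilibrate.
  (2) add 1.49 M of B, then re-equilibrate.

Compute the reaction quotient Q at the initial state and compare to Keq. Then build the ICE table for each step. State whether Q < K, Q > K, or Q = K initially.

Q₀ = 1.0878e+07; Q > K (proceeds reverse)

Q₀ = 1.0878e+07 vs Keq = 7.9850e-05 ⇒ Q>K, reverse
Step 1:
                    E           D           J           B
  init        0.01466       6.021     0.08503        2.79
  Δ            0.1275     -0.1275    -0.08502     -0.1275
  eq           0.1422       5.893  7.7086e-06       2.662
  solve Keq expr → x = -0.04251; check Q = 7.9850e-05
Then change container volume by factor 0.5 (V_new/V_old).
Step 2:
                    E           D           J           B
  init         0.2844       11.79  1.5417e-05       5.325
  Δ        1.9037e-05 -1.9037e-05 -1.2691e-05 -1.9037e-05
  eq           0.2844       11.79  2.7257e-06       5.325
  solve Keq expr → x = -6.3457e-06; check Q = 7.9850e-05
Then add 1.49 M of B.
Step 3:
                    E           D           J           B
  init         0.2844       11.79  2.7257e-06       6.815
  Δ        1.2646e-06 -1.2646e-06 -8.4309e-07 -1.2646e-06
  eq           0.2844       11.79  1.8826e-06       6.815
  solve Keq expr → x = -4.2155e-07; check Q = 7.9850e-05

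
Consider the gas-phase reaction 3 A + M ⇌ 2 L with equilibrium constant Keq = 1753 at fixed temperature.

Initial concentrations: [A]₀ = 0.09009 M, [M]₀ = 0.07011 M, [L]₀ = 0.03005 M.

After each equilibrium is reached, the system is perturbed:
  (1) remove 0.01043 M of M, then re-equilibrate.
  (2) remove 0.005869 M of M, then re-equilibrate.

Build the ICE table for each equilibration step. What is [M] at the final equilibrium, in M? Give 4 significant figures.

Q₀ = 17.61 vs Keq = 1753 ⇒ Q<K, forward
Step 1:
                   A          M          L
  I          0.09009    0.07011    0.03005
  C         -0.05386   -0.01795     0.0359
  E          0.03623    0.05216    0.06595
  solve Keq expr → x = 0.01795; check Q = 1753
Then remove 0.01043 M of M.
Step 2:
                   A          M          L
  I          0.03623    0.04173    0.06595
  C         0.002049 6.8297e-04  -0.001366
  E          0.03828    0.04241    0.06459
  solve Keq expr → x = -6.8297e-04; check Q = 1753
Then remove 0.005869 M of M.
Step 3:
                   A          M          L
  I          0.03828    0.03654    0.06459
  C         0.001394 4.6475e-04 -9.2950e-04
  E          0.03968    0.03701    0.06366
  solve Keq expr → x = -4.6475e-04; check Q = 1753

[M]_eq = 0.03701 M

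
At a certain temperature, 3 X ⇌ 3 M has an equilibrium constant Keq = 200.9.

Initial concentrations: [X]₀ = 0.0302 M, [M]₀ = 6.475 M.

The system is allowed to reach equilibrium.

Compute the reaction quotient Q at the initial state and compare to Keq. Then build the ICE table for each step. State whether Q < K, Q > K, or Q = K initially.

Q₀ = 9.8559e+06; Q > K (proceeds reverse)

Q₀ = 9.8559e+06 vs Keq = 200.9 ⇒ Q>K, reverse
Step 1:
                  X         M
  init       0.0302     6.475
  Δ          0.9185   -0.9185
  eq         0.9487     5.556
  solve Keq expr → x = -0.3062; check Q = 200.9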